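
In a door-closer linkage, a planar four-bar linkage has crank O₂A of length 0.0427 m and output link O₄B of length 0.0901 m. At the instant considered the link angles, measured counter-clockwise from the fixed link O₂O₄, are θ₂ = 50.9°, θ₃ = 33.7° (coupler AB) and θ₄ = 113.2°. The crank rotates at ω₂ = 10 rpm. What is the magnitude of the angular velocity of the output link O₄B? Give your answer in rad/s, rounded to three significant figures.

ω₂ = 1.047 rad/s (from 10 rpm).
Differentiating the loop-closure r₂e^{iθ₂}+r₃e^{iθ₃}=r₁+r₄e^{iθ₄} gives r₂ω₂e^{iθ₂}+r₃ω₃e^{iθ₃}=r₄ω₄e^{iθ₄}.
Eliminating the other unknown: ω₄ = r₂ω₂ sin(θ₂−θ₃) / [r₄ sin(θ₄−θ₃)].
Numerator sine = +0.29571; denominator sine = +0.98325.
Result = 0.0427·1.047·(+0.29571) / (0.0901·(+0.98325)) = +0.14925 rad/s; magnitude 0.14925 rad/s.

0.149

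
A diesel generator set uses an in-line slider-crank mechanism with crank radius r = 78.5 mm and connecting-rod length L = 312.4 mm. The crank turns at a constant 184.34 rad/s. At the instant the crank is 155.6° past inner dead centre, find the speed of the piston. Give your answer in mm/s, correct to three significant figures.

4600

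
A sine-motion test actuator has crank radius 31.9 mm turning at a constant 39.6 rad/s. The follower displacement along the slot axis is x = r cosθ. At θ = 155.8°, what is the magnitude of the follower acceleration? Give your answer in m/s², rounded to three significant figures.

ω = 39.6 rad/s
x = r cosθ ⇒ ẍ = −rω² cosθ (ω constant).
|a| = rω²|cosθ| = 0.0319·(39.6)²·|cos 155.8°| = 45.628 m/s².

45.6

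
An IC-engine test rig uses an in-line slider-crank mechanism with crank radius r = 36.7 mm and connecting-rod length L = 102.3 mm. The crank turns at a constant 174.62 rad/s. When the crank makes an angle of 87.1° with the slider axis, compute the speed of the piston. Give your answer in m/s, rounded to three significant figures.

6.52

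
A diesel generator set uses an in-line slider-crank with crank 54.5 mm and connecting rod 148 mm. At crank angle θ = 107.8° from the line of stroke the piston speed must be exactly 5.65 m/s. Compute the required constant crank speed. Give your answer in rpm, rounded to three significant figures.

For an in-line slider-crank, |v_piston| = rω|sinθ|·[1 + r cosθ/√(L² − r² sin²θ)].
With r = 0.0545 m, L = 0.148 m, θ = 107.8°: the bracketed kinematic factor |dx/dθ| = 0.045654 m.
ω = v/|dx/dθ| = 5.65/0.045654 = 123.76 rad/s.
N = 60ω/(2π) = 1181.8 rpm.

1180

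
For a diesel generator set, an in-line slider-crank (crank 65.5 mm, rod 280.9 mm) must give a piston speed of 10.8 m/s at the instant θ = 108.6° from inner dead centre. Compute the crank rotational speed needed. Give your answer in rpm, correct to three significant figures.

1800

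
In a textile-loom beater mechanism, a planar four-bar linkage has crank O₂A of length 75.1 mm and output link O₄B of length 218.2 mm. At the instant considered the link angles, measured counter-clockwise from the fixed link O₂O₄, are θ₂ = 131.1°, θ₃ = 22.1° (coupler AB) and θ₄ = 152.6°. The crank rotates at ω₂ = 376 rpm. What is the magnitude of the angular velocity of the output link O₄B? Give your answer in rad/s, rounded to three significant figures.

16.9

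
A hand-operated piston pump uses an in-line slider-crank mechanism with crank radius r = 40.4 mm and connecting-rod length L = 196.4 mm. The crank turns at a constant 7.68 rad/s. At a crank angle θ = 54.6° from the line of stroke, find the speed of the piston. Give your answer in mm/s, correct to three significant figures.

283

ω = 7.68 rad/s
For an in-line slider-crank, x = r cosθ + √(L² − r² sin²θ), so v = −rω sinθ·[1 + r cosθ/√(L² − r² sin²θ)].
With r = 0.0404 m, L = 0.1964 m, θ = 54.6°: √(L² − r² sin²θ) = 0.19362 m.
v = −0.0404·7.68·0.81513·[1 + 0.0404·0.57928/0.19362] = -0.28348 m/s.
|v| = 0.28348 m/s = 283.48 mm/s.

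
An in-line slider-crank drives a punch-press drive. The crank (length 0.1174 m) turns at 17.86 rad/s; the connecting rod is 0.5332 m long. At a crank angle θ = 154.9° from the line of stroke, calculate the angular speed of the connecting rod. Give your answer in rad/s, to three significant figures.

ω = 17.86 rad/s
The rod makes angle φ with the slider axis where L sinφ = r sinθ; differentiating, L cosφ·φ̇ = r ω cosθ.
L cosφ = √(L² − r² sin²θ) = 0.53087 m.
|ω_rod| = r ω |cosθ| / √(L² − r² sin²θ) = 0.1174·17.86·0.90557/0.53087 = 3.5767 rad/s.

3.58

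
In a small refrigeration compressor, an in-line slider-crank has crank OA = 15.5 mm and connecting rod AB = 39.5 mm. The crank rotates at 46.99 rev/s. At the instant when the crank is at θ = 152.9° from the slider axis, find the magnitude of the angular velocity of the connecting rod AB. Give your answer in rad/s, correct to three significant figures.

105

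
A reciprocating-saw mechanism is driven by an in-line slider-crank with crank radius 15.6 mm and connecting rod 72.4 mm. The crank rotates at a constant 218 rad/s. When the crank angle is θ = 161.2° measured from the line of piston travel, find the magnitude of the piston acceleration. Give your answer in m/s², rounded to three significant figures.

ω = 218 rad/s
x(θ) = r cosθ + √(L² − r² sin²θ); with ω constant, a = ω²·d²x/dθ².
d²x/dθ² = −r cosθ − r²(cos2θ)/√u − r⁴ sin²2θ/(4u^{3/2}),  u = L² − r² sin²θ = 0.00521649 m².
Substituting r = 0.0156 m, L = 0.0724 m, θ = 161.2°: d²x/dθ² = +0.012084 m.
a = ω²·d²x/dθ² = (218)²·(+0.012084) = +574.26 m/s²;  |a| = 574.26 m/s².

574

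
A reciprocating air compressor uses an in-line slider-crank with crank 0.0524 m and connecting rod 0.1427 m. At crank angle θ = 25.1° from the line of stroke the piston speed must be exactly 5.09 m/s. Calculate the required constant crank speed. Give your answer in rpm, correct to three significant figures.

1640

For an in-line slider-crank, |v_piston| = rω|sinθ|·[1 + r cosθ/√(L² − r² sin²θ)].
With r = 0.0524 m, L = 0.1427 m, θ = 25.1°: the bracketed kinematic factor |dx/dθ| = 0.029711 m.
ω = v/|dx/dθ| = 5.09/0.029711 = 171.32 rad/s.
N = 60ω/(2π) = 1636 rpm.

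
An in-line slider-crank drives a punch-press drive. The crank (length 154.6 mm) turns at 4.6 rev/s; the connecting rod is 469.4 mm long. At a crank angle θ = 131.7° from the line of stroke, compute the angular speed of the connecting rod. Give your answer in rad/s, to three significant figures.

ω = 28.9 rad/s (converted from 4.6 rev/s).
The rod makes angle φ with the slider axis where L sinφ = r sinθ; differentiating, L cosφ·φ̇ = r ω cosθ.
L cosφ = √(L² − r² sin²θ) = 0.45499 m.
|ω_rod| = r ω |cosθ| / √(L² − r² sin²θ) = 0.1546·28.9·0.66523/0.45499 = 6.5331 rad/s.

6.53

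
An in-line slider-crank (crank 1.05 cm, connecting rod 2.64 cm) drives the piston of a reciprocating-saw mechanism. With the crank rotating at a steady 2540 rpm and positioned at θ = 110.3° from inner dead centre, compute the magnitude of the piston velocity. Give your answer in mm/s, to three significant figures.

2230

ω = 2π·2540/60 = 266 rad/s
For an in-line slider-crank, x = r cosθ + √(L² − r² sin²θ), so v = −rω sinθ·[1 + r cosθ/√(L² − r² sin²θ)].
With r = 0.0105 m, L = 0.0264 m, θ = 110.3°: √(L² − r² sin²θ) = 0.024494 m.
v = −0.0105·266·0.93789·[1 + 0.0105·-0.34694/0.024494] = -2.2298 m/s.
|v| = 2.2298 m/s = 2229.8 mm/s.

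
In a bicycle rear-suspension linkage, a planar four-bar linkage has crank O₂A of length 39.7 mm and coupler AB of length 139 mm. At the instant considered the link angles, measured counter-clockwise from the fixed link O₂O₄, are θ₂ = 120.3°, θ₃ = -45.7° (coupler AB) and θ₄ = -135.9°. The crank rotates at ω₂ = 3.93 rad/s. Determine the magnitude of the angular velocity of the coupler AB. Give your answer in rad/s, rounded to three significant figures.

ω₂ = 3.93 rad/s
Differentiating the loop-closure r₂e^{iθ₂}+r₃e^{iθ₃}=r₁+r₄e^{iθ₄} gives r₂ω₂e^{iθ₂}+r₃ω₃e^{iθ₃}=r₄ω₄e^{iθ₄}.
Eliminating the other unknown: ω₃ = r₂ω₂ sin(θ₄−θ₂) / [r₃ sin(θ₃−θ₄)].
Numerator sine = +0.97113; denominator sine = +0.99999.
Result = 0.0397·3.93·(+0.97113) / (0.139·(+0.99999)) = +1.0901 rad/s; magnitude 1.0901 rad/s.

1.09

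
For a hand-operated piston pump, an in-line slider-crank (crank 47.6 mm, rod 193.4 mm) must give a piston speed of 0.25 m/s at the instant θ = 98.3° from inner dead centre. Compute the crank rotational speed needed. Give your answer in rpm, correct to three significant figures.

For an in-line slider-crank, |v_piston| = rω|sinθ|·[1 + r cosθ/√(L² − r² sin²θ)].
With r = 0.0476 m, L = 0.1934 m, θ = 98.3°: the bracketed kinematic factor |dx/dθ| = 0.045376 m.
ω = v/|dx/dθ| = 0.25/0.045376 = 5.5095 rad/s.
N = 60ω/(2π) = 52.612 rpm.

52.6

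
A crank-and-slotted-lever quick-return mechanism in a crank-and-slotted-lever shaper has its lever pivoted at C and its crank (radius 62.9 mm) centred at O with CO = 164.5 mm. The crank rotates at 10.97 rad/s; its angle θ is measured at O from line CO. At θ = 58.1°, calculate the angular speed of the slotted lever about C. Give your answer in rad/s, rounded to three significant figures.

2.46

ω = 10.97 rad/s
Crank pin A relative to C: A = (d + r cosθ, r sinθ); lever angle φ = atan2(r sinθ, d + r cosθ).
Differentiating tanφ: φ̇ = rω(d cosθ + r)/(d² + r² + 2dr cosθ).
d² + r² + 2dr cosθ = |CA|² = 0.0419522 m²;  d cosθ + r = +0.14983 m.
|ω_lever| = |0.0629·10.97·+0.14983| / 0.0419522 = 2.4643 rad/s.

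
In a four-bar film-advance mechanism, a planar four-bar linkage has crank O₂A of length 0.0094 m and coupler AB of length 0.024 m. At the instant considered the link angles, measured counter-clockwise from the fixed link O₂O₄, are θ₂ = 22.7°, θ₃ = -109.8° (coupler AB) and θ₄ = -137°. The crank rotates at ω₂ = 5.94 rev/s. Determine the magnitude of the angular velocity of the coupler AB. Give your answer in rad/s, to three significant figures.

ω₂ = 37.32 rad/s (from 5.94 rev/s).
Differentiating the loop-closure r₂e^{iθ₂}+r₃e^{iθ₃}=r₁+r₄e^{iθ₄} gives r₂ω₂e^{iθ₂}+r₃ω₃e^{iθ₃}=r₄ω₄e^{iθ₄}.
Eliminating the other unknown: ω₃ = r₂ω₂ sin(θ₄−θ₂) / [r₃ sin(θ₃−θ₄)].
Numerator sine = -0.34694; denominator sine = +0.45710.
Result = 0.0094·37.32·(-0.34694) / (0.024·(+0.45710)) = -11.095 rad/s; magnitude 11.095 rad/s.

11.1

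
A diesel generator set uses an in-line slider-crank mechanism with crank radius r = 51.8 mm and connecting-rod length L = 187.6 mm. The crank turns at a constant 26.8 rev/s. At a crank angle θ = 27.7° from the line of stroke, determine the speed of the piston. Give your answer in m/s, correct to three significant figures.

ω = 2π·26.8 = 168.4 rad/s
For an in-line slider-crank, x = r cosθ + √(L² − r² sin²θ), so v = −rω sinθ·[1 + r cosθ/√(L² − r² sin²θ)].
With r = 0.0518 m, L = 0.1876 m, θ = 27.7°: √(L² − r² sin²θ) = 0.18605 m.
v = −0.0518·168.4·0.46484·[1 + 0.0518·0.88539/0.18605] = -5.0541 m/s.
|v| = 5.0541 m/s.

5.05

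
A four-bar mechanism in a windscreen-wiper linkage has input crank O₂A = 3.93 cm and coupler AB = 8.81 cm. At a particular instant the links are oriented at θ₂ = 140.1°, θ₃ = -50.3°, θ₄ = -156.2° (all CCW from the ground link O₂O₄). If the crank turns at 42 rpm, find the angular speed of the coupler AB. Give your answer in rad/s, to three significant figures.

1.83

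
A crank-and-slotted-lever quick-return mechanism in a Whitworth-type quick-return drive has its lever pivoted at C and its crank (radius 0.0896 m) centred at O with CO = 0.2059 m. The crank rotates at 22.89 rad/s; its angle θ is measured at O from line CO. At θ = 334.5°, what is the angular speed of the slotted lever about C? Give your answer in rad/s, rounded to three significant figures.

6.75

ω = 22.89 rad/s
Crank pin A relative to C: A = (d + r cosθ, r sinθ); lever angle φ = atan2(r sinθ, d + r cosθ).
Differentiating tanφ: φ̇ = rω(d cosθ + r)/(d² + r² + 2dr cosθ).
d² + r² + 2dr cosθ = |CA|² = 0.0837259 m²;  d cosθ + r = +0.27544 m.
|ω_lever| = |0.0896·22.89·+0.27544| / 0.0837259 = 6.7472 rad/s.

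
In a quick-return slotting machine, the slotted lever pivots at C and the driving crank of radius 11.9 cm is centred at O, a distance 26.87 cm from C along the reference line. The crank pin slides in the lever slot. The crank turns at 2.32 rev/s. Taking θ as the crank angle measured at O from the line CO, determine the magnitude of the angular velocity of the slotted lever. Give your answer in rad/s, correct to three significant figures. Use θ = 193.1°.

10.3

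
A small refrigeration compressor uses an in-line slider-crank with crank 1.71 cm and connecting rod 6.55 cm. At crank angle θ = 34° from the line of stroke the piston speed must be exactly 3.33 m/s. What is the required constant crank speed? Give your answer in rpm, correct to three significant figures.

2730

For an in-line slider-crank, |v_piston| = rω|sinθ|·[1 + r cosθ/√(L² − r² sin²θ)].
With r = 0.0171 m, L = 0.0655 m, θ = 34°: the bracketed kinematic factor |dx/dθ| = 0.011654 m.
ω = v/|dx/dθ| = 3.33/0.011654 = 285.73 rad/s.
N = 60ω/(2π) = 2728.6 rpm.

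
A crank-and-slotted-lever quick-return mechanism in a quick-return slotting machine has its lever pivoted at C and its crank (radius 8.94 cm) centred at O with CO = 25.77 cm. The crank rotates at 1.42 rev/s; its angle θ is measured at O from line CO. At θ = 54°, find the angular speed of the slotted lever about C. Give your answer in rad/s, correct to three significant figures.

1.89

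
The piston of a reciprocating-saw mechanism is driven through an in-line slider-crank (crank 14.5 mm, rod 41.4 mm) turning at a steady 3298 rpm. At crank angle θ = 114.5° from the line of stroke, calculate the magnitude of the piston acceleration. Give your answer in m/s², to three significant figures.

ω = 2π·3298/60 = 345.4 rad/s
x(θ) = r cosθ + √(L² − r² sin²θ); with ω constant, a = ω²·d²x/dθ².
d²x/dθ² = −r cosθ − r²(cos2θ)/√u − r⁴ sin²2θ/(4u^{3/2}),  u = L² − r² sin²θ = 0.00153987 m².
Substituting r = 0.0145 m, L = 0.0414 m, θ = 114.5°: d²x/dθ² = +0.009424 m.
a = ω²·d²x/dθ² = (345.4)²·(+0.009424) = +1124.1 m/s²;  |a| = 1124.1 m/s².

1120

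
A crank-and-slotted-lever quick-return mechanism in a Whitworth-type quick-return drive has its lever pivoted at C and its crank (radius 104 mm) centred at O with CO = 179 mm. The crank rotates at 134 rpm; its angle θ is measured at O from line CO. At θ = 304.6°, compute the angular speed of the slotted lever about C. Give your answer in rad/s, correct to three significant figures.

ω = 14.03 rad/s (from 134 rpm).
Crank pin A relative to C: A = (d + r cosθ, r sinθ); lever angle φ = atan2(r sinθ, d + r cosθ).
Differentiating tanφ: φ̇ = rω(d cosθ + r)/(d² + r² + 2dr cosθ).
d² + r² + 2dr cosθ = |CA|² = 0.063999 m²;  d cosθ + r = +0.20564 m.
|ω_lever| = |0.104·14.03·+0.20564| / 0.063999 = 4.6893 rad/s.

4.69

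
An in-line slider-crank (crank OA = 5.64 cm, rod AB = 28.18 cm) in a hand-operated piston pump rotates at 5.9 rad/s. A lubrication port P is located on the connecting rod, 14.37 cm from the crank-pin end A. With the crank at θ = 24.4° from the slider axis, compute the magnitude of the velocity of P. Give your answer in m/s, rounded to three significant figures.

ω = 5.9 rad/s.  Crank-pin speed |V_A| = rω = 0.33276 m/s, perpendicular to OA.
Rod angle: sinφ = −(r/L) sinθ ⇒ φ = -4.743°; ω_rod = −rω cosθ/√(L²−r²sin²θ) = -1.0791 rad/s.
V_P = V_A + ω_rod × AP, with AP = 0.1437 m along the rod.
Components: V_Px = −rω sinθ − a·ω_rod·sinφ = -0.15029 m/s;  V_Py = rω cosθ + a·ω_rod·cosφ = +0.14851 m/s.
|V_P| = √(V_Px² + V_Py²) = 0.21128 m/s.

0.211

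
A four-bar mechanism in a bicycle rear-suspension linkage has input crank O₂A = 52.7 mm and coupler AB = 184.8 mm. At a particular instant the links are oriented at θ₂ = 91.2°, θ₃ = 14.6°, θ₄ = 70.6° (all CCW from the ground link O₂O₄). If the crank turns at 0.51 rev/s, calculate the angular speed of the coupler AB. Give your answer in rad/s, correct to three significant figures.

ω₂ = 3.204 rad/s (from 0.51 rev/s).
Differentiating the loop-closure r₂e^{iθ₂}+r₃e^{iθ₃}=r₁+r₄e^{iθ₄} gives r₂ω₂e^{iθ₂}+r₃ω₃e^{iθ₃}=r₄ω₄e^{iθ₄}.
Eliminating the other unknown: ω₃ = r₂ω₂ sin(θ₄−θ₂) / [r₃ sin(θ₃−θ₄)].
Numerator sine = -0.35184; denominator sine = -0.82904.
Result = 0.0527·3.204·(-0.35184) / (0.1848·(-0.82904)) = +0.38782 rad/s; magnitude 0.38782 rad/s.

0.388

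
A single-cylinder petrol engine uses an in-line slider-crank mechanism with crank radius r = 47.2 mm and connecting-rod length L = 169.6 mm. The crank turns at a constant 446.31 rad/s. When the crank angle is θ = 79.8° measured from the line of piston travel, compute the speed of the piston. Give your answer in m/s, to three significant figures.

ω = 446.3 rad/s
For an in-line slider-crank, x = r cosθ + √(L² − r² sin²θ), so v = −rω sinθ·[1 + r cosθ/√(L² − r² sin²θ)].
With r = 0.0472 m, L = 0.1696 m, θ = 79.8°: √(L² − r² sin²θ) = 0.16311 m.
v = −0.0472·446.3·0.98420·[1 + 0.0472·0.17708/0.16311] = -21.795 m/s.
|v| = 21.795 m/s.

21.8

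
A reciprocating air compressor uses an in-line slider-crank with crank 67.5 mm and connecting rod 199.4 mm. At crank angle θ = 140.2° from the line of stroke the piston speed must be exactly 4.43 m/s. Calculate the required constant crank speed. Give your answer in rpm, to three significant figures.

1330

For an in-line slider-crank, |v_piston| = rω|sinθ|·[1 + r cosθ/√(L² − r² sin²θ)].
With r = 0.0675 m, L = 0.1994 m, θ = 140.2°: the bracketed kinematic factor |dx/dθ| = 0.031697 m.
ω = v/|dx/dθ| = 4.43/0.031697 = 139.76 rad/s.
N = 60ω/(2π) = 1334.6 rpm.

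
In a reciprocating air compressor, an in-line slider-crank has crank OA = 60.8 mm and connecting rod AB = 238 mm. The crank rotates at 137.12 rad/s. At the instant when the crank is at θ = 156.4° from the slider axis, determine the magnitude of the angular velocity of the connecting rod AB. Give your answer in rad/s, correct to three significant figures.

ω = 137.1 rad/s
The rod makes angle φ with the slider axis where L sinφ = r sinθ; differentiating, L cosφ·φ̇ = r ω cosθ.
L cosφ = √(L² − r² sin²θ) = 0.23675 m.
|ω_rod| = r ω |cosθ| / √(L² − r² sin²θ) = 0.0608·137.1·0.91636/0.23675 = 32.268 rad/s.

32.3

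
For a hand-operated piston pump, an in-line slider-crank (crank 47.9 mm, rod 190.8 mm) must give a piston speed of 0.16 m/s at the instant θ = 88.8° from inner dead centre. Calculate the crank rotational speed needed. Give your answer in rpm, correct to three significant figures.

31.7

For an in-line slider-crank, |v_piston| = rω|sinθ|·[1 + r cosθ/√(L² − r² sin²θ)].
With r = 0.0479 m, L = 0.1908 m, θ = 88.8°: the bracketed kinematic factor |dx/dθ| = 0.04815 m.
ω = v/|dx/dθ| = 0.16/0.04815 = 3.323 rad/s.
N = 60ω/(2π) = 31.732 rpm.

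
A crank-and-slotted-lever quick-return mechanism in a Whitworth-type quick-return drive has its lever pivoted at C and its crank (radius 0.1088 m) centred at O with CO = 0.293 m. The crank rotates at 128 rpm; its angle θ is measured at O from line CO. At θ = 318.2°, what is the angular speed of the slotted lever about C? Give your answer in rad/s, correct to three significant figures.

3.29

ω = 13.4 rad/s (from 128 rpm).
Crank pin A relative to C: A = (d + r cosθ, r sinθ); lever angle φ = atan2(r sinθ, d + r cosθ).
Differentiating tanφ: φ̇ = rω(d cosθ + r)/(d² + r² + 2dr cosθ).
d² + r² + 2dr cosθ = |CA|² = 0.145216 m²;  d cosθ + r = +0.32722 m.
|ω_lever| = |0.1088·13.4·+0.32722| / 0.145216 = 3.2862 rad/s.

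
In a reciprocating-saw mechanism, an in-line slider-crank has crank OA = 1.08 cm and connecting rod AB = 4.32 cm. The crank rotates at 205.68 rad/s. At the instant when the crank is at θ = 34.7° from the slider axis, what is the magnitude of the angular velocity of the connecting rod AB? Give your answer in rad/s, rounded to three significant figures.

42.7

ω = 205.7 rad/s
The rod makes angle φ with the slider axis where L sinφ = r sinθ; differentiating, L cosφ·φ̇ = r ω cosθ.
L cosφ = √(L² − r² sin²θ) = 0.04276 m.
|ω_rod| = r ω |cosθ| / √(L² − r² sin²θ) = 0.0108·205.7·0.82214/0.04276 = 42.709 rad/s.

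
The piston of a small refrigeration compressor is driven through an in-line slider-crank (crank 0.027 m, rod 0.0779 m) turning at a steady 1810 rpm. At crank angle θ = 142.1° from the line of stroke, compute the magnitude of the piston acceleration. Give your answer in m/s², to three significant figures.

671

ω = 2π·1810/60 = 189.5 rad/s
x(θ) = r cosθ + √(L² − r² sin²θ); with ω constant, a = ω²·d²x/dθ².
d²x/dθ² = −r cosθ − r²(cos2θ)/√u − r⁴ sin²2θ/(4u^{3/2}),  u = L² − r² sin²θ = 0.00579332 m².
Substituting r = 0.027 m, L = 0.0779 m, θ = 142.1°: d²x/dθ² = +0.018673 m.
a = ω²·d²x/dθ² = (189.5)²·(+0.018673) = +670.84 m/s²;  |a| = 670.84 m/s².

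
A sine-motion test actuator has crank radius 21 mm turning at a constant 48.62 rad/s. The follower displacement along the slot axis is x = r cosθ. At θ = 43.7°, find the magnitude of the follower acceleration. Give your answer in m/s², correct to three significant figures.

ω = 48.62 rad/s
x = r cosθ ⇒ ẍ = −rω² cosθ (ω constant).
|a| = rω²|cosθ| = 0.021·(48.62)²·|cos 43.7°| = 35.89 m/s².

35.9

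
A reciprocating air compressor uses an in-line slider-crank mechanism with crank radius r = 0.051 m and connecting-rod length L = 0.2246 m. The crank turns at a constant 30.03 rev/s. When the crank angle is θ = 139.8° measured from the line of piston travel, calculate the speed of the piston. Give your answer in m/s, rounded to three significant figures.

ω = 2π·30 = 188.7 rad/s
For an in-line slider-crank, x = r cosθ + √(L² − r² sin²θ), so v = −rω sinθ·[1 + r cosθ/√(L² − r² sin²θ)].
With r = 0.051 m, L = 0.2246 m, θ = 139.8°: √(L² − r² sin²θ) = 0.22217 m.
v = −0.051·188.7·0.64546·[1 + 0.051·-0.76380/0.22217] = -5.1222 m/s.
|v| = 5.1222 m/s.

5.12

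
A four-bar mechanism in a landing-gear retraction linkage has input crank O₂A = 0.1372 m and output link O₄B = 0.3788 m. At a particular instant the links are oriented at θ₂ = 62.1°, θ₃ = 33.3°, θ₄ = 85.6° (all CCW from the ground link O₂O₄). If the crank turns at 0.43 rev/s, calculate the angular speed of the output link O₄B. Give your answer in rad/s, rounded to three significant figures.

0.596

ω₂ = 2.702 rad/s (from 0.43 rev/s).
Differentiating the loop-closure r₂e^{iθ₂}+r₃e^{iθ₃}=r₁+r₄e^{iθ₄} gives r₂ω₂e^{iθ₂}+r₃ω₃e^{iθ₃}=r₄ω₄e^{iθ₄}.
Eliminating the other unknown: ω₄ = r₂ω₂ sin(θ₂−θ₃) / [r₄ sin(θ₄−θ₃)].
Numerator sine = +0.48175; denominator sine = +0.79122.
Result = 0.1372·2.702·(+0.48175) / (0.3788·(+0.79122)) = +0.59582 rad/s; magnitude 0.59582 rad/s.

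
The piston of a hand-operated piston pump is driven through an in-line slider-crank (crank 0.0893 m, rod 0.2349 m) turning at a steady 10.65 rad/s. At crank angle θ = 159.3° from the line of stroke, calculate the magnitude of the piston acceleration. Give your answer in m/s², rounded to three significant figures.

ω = 10.65 rad/s
x(θ) = r cosθ + √(L² − r² sin²θ); with ω constant, a = ω²·d²x/dθ².
d²x/dθ² = −r cosθ − r²(cos2θ)/√u − r⁴ sin²2θ/(4u^{3/2}),  u = L² − r² sin²θ = 0.0541816 m².
Substituting r = 0.0893 m, L = 0.2349 m, θ = 159.3°: d²x/dθ² = +0.057286 m.
a = ω²·d²x/dθ² = (10.65)²·(+0.057286) = +6.4975 m/s²;  |a| = 6.4975 m/s².

6.50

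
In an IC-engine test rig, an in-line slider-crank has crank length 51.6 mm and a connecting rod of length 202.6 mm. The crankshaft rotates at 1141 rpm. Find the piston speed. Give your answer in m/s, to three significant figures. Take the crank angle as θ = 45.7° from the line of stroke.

5.21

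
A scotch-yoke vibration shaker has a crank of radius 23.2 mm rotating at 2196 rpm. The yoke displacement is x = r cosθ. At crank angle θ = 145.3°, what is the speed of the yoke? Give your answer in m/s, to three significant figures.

3.04

ω = 230 rad/s (from 2196 rpm).
x = r cosθ ⇒ ẋ = −rω sinθ.
|v| = rω|sinθ| = 0.0232·230·|sin 145.3°| = 3.0372 m/s.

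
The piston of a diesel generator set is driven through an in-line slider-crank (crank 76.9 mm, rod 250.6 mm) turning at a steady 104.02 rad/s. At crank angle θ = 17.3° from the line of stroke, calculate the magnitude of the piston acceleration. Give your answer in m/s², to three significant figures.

1010

ω = 104 rad/s
x(θ) = r cosθ + √(L² − r² sin²θ); with ω constant, a = ω²·d²x/dθ².
d²x/dθ² = −r cosθ − r²(cos2θ)/√u − r⁴ sin²2θ/(4u^{3/2}),  u = L² − r² sin²θ = 0.0622774 m².
Substituting r = 0.0769 m, L = 0.2506 m, θ = 17.3°: d²x/dθ² = -0.093108 m.
a = ω²·d²x/dθ² = (104)²·(-0.093108) = -1007.4 m/s²;  |a| = 1007.4 m/s².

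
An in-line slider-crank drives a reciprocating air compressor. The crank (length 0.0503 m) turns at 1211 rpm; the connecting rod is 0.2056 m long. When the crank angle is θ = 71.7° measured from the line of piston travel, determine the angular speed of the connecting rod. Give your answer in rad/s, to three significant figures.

ω = 126.8 rad/s (converted from 1211 rpm).
The rod makes angle φ with the slider axis where L sinφ = r sinθ; differentiating, L cosφ·φ̇ = r ω cosθ.
L cosφ = √(L² − r² sin²θ) = 0.19998 m.
|ω_rod| = r ω |cosθ| / √(L² − r² sin²θ) = 0.0503·126.8·0.31399/0.19998 = 10.016 rad/s.

10.0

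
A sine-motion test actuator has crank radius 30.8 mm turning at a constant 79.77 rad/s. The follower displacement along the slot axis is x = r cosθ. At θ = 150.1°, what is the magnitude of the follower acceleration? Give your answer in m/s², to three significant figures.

ω = 79.77 rad/s
x = r cosθ ⇒ ẍ = −rω² cosθ (ω constant).
|a| = rω²|cosθ| = 0.0308·(79.77)²·|cos 150.1°| = 169.9 m/s².

170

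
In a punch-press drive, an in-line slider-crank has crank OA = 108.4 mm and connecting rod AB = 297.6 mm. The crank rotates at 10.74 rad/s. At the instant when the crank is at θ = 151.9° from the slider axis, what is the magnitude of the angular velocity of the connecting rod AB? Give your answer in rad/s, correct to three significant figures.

3.50

ω = 10.74 rad/s
The rod makes angle φ with the slider axis where L sinφ = r sinθ; differentiating, L cosφ·φ̇ = r ω cosθ.
L cosφ = √(L² − r² sin²θ) = 0.29319 m.
|ω_rod| = r ω |cosθ| / √(L² − r² sin²θ) = 0.1084·10.74·0.88213/0.29319 = 3.5028 rad/s.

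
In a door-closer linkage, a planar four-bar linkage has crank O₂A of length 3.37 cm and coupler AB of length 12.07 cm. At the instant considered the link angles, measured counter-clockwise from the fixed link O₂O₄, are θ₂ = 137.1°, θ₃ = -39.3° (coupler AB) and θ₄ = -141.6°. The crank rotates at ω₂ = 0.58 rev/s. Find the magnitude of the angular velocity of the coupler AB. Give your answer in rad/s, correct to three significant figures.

ω₂ = 3.644 rad/s (from 0.58 rev/s).
Differentiating the loop-closure r₂e^{iθ₂}+r₃e^{iθ₃}=r₁+r₄e^{iθ₄} gives r₂ω₂e^{iθ₂}+r₃ω₃e^{iθ₃}=r₄ω₄e^{iθ₄}.
Eliminating the other unknown: ω₃ = r₂ω₂ sin(θ₄−θ₂) / [r₃ sin(θ₃−θ₄)].
Numerator sine = +0.98849; denominator sine = +0.97705.
Result = 0.0337·3.644·(+0.98849) / (0.1207·(+0.97705)) = +1.0294 rad/s; magnitude 1.0294 rad/s.

1.03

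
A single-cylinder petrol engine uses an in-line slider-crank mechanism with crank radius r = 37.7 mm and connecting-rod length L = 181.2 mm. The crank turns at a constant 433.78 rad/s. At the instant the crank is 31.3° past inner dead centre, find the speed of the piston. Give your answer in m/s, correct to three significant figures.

ω = 433.8 rad/s
For an in-line slider-crank, x = r cosθ + √(L² − r² sin²θ), so v = −rω sinθ·[1 + r cosθ/√(L² − r² sin²θ)].
With r = 0.0377 m, L = 0.1812 m, θ = 31.3°: √(L² − r² sin²θ) = 0.18014 m.
v = −0.0377·433.8·0.51952·[1 + 0.0377·0.85446/0.18014] = -10.015 m/s.
|v| = 10.015 m/s.

10.0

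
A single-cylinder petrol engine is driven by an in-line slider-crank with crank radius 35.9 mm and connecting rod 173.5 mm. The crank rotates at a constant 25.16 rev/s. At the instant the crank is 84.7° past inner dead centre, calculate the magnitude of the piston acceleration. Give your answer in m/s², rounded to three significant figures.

ω = 2π·25.2 = 158.1 rad/s
x(θ) = r cosθ + √(L² − r² sin²θ); with ω constant, a = ω²·d²x/dθ².
d²x/dθ² = −r cosθ − r²(cos2θ)/√u − r⁴ sin²2θ/(4u^{3/2}),  u = L² − r² sin²θ = 0.0288244 m².
Substituting r = 0.0359 m, L = 0.1735 m, θ = 84.7°: d²x/dθ² = +0.0041426 m.
a = ω²·d²x/dθ² = (158.1)²·(+0.0041426) = +103.53 m/s²;  |a| = 103.53 m/s².

104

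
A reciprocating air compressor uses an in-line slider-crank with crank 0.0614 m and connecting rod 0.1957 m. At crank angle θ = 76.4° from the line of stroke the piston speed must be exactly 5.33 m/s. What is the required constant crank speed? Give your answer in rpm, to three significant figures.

For an in-line slider-crank, |v_piston| = rω|sinθ|·[1 + r cosθ/√(L² − r² sin²θ)].
With r = 0.0614 m, L = 0.1957 m, θ = 76.4°: the bracketed kinematic factor |dx/dθ| = 0.064301 m.
ω = v/|dx/dθ| = 5.33/0.064301 = 82.891 rad/s.
N = 60ω/(2π) = 791.55 rpm.

792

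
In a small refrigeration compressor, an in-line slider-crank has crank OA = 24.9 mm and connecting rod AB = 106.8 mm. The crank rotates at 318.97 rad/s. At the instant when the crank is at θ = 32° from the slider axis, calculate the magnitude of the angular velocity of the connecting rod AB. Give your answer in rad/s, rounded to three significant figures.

63.6

ω = 319 rad/s
The rod makes angle φ with the slider axis where L sinφ = r sinθ; differentiating, L cosφ·φ̇ = r ω cosθ.
L cosφ = √(L² − r² sin²θ) = 0.10598 m.
|ω_rod| = r ω |cosθ| / √(L² − r² sin²θ) = 0.0249·319·0.84805/0.10598 = 63.553 rad/s.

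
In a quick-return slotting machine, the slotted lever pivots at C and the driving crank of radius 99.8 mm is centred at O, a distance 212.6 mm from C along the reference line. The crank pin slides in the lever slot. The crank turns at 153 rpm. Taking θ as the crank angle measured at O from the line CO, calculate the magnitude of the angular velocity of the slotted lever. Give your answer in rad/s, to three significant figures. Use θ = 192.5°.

12.6

ω = 16.02 rad/s (from 153 rpm).
Crank pin A relative to C: A = (d + r cosθ, r sinθ); lever angle φ = atan2(r sinθ, d + r cosθ).
Differentiating tanφ: φ̇ = rω(d cosθ + r)/(d² + r² + 2dr cosθ).
d² + r² + 2dr cosθ = |CA|² = 0.0137297 m²;  d cosθ + r = -0.10776 m.
|ω_lever| = |0.0998·16.02·-0.10776| / 0.0137297 = 12.55 rad/s.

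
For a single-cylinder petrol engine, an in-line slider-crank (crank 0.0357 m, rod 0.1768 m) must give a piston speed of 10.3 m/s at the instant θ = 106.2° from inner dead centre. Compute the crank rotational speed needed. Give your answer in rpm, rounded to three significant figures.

For an in-line slider-crank, |v_piston| = rω|sinθ|·[1 + r cosθ/√(L² − r² sin²θ)].
With r = 0.0357 m, L = 0.1768 m, θ = 106.2°: the bracketed kinematic factor |dx/dθ| = 0.032314 m.
ω = v/|dx/dθ| = 10.3/0.032314 = 318.75 rad/s.
N = 60ω/(2π) = 3043.8 rpm.

3040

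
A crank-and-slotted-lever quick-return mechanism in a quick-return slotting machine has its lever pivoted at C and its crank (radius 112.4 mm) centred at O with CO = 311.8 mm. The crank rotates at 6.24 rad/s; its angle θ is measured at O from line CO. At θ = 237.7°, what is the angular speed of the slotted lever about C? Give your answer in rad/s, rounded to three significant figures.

ω = 6.24 rad/s
Crank pin A relative to C: A = (d + r cosθ, r sinθ); lever angle φ = atan2(r sinθ, d + r cosθ).
Differentiating tanφ: φ̇ = rω(d cosθ + r)/(d² + r² + 2dr cosθ).
d² + r² + 2dr cosθ = |CA|² = 0.0723988 m²;  d cosθ + r = -0.054211 m.
|ω_lever| = |0.1124·6.24·-0.054211| / 0.0723988 = 0.52518 rad/s.

0.525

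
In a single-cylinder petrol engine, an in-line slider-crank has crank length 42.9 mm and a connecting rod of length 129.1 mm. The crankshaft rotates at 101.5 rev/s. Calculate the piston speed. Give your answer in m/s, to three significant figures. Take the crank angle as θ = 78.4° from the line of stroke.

28.7

ω = 2π·102 = 637.7 rad/s
For an in-line slider-crank, x = r cosθ + √(L² − r² sin²θ), so v = −rω sinθ·[1 + r cosθ/√(L² − r² sin²θ)].
With r = 0.0429 m, L = 0.1291 m, θ = 78.4°: √(L² − r² sin²θ) = 0.12207 m.
v = −0.0429·637.7·0.97958·[1 + 0.0429·0.20108/0.12207] = -28.694 m/s.
|v| = 28.694 m/s.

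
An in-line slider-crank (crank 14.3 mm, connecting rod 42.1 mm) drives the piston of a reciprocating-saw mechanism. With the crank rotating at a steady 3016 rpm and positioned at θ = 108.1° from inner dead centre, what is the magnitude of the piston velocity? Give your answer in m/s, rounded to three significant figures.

ω = 2π·3016/60 = 315.8 rad/s
For an in-line slider-crank, x = r cosθ + √(L² − r² sin²θ), so v = −rω sinθ·[1 + r cosθ/√(L² − r² sin²θ)].
With r = 0.0143 m, L = 0.0421 m, θ = 108.1°: √(L² − r² sin²θ) = 0.039845 m.
v = −0.0143·315.8·0.95052·[1 + 0.0143·-0.31068/0.039845] = -3.8143 m/s.
|v| = 3.8143 m/s.

3.81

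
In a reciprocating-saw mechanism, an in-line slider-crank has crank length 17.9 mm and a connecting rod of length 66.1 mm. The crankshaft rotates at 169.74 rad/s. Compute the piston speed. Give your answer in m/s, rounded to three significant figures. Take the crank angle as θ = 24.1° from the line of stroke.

1.55

ω = 169.7 rad/s
For an in-line slider-crank, x = r cosθ + √(L² − r² sin²θ), so v = −rω sinθ·[1 + r cosθ/√(L² − r² sin²θ)].
With r = 0.0179 m, L = 0.0661 m, θ = 24.1°: √(L² − r² sin²θ) = 0.065695 m.
v = −0.0179·169.7·0.40833·[1 + 0.0179·0.91283/0.065695] = -1.5492 m/s.
|v| = 1.5492 m/s.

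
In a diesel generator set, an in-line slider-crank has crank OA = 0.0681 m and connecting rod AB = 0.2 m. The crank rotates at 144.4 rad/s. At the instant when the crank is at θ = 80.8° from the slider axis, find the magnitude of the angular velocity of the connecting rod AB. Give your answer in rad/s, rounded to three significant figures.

8.35

ω = 144.4 rad/s
The rod makes angle φ with the slider axis where L sinφ = r sinθ; differentiating, L cosφ·φ̇ = r ω cosθ.
L cosφ = √(L² − r² sin²θ) = 0.18836 m.
|ω_rod| = r ω |cosθ| / √(L² − r² sin²θ) = 0.0681·144.4·0.15988/0.18836 = 8.3467 rad/s.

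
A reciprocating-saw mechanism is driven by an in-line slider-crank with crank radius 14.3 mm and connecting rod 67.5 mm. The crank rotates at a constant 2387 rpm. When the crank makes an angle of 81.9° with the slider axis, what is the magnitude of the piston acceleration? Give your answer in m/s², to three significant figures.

59.8

ω = 2π·2387/60 = 250 rad/s
x(θ) = r cosθ + √(L² − r² sin²θ); with ω constant, a = ω²·d²x/dθ².
d²x/dθ² = −r cosθ − r²(cos2θ)/√u − r⁴ sin²2θ/(4u^{3/2}),  u = L² − r² sin²θ = 0.00435582 m².
Substituting r = 0.0143 m, L = 0.0675 m, θ = 81.9°: d²x/dθ² = +0.00095765 m.
a = ω²·d²x/dθ² = (250)²·(+0.00095765) = +59.837 m/s²;  |a| = 59.837 m/s².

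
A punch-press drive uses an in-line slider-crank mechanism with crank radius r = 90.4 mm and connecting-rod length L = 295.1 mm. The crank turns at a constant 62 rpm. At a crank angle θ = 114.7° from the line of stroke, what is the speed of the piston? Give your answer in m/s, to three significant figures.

0.462

ω = 2π·62/60 = 6.493 rad/s
For an in-line slider-crank, x = r cosθ + √(L² − r² sin²θ), so v = −rω sinθ·[1 + r cosθ/√(L² − r² sin²θ)].
With r = 0.0904 m, L = 0.2951 m, θ = 114.7°: √(L² − r² sin²θ) = 0.28344 m.
v = −0.0904·6.493·0.90851·[1 + 0.0904·-0.41787/0.28344] = -0.46217 m/s.
|v| = 0.46217 m/s.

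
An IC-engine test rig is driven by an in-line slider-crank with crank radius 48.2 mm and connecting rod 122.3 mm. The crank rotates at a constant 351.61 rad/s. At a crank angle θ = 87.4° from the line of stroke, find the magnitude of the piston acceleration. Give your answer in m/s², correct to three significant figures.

ω = 351.6 rad/s
x(θ) = r cosθ + √(L² − r² sin²θ); with ω constant, a = ω²·d²x/dθ².
d²x/dθ² = −r cosθ − r²(cos2θ)/√u − r⁴ sin²2θ/(4u^{3/2}),  u = L² − r² sin²θ = 0.0126388 m².
Substituting r = 0.0482 m, L = 0.1223 m, θ = 87.4°: d²x/dθ² = +0.018386 m.
a = ω²·d²x/dθ² = (351.6)²·(+0.018386) = +2273 m/s²;  |a| = 2273 m/s².

2270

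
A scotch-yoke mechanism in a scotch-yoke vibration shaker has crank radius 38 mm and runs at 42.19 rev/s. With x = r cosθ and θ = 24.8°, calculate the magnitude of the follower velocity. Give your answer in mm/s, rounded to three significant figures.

ω = 265.1 rad/s (from 42.19 rev/s).
x = r cosθ ⇒ ẋ = −rω sinθ.
|v| = rω|sinθ| = 0.038·265.1·|sin 24.8°| = 4.2253 m/s = 4225.3 mm/s.

4230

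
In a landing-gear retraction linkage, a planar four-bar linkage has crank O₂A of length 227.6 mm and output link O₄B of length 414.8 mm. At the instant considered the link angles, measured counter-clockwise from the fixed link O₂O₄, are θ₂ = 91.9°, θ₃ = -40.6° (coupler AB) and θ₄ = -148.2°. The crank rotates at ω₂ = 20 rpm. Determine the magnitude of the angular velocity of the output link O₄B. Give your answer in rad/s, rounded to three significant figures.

0.889

ω₂ = 2.094 rad/s (from 20 rpm).
Differentiating the loop-closure r₂e^{iθ₂}+r₃e^{iθ₃}=r₁+r₄e^{iθ₄} gives r₂ω₂e^{iθ₂}+r₃ω₃e^{iθ₃}=r₄ω₄e^{iθ₄}.
Eliminating the other unknown: ω₄ = r₂ω₂ sin(θ₂−θ₃) / [r₄ sin(θ₄−θ₃)].
Numerator sine = +0.73728; denominator sine = -0.95319.
Result = 0.2276·2.094·(+0.73728) / (0.4148·(-0.95319)) = -0.88888 rad/s; magnitude 0.88888 rad/s.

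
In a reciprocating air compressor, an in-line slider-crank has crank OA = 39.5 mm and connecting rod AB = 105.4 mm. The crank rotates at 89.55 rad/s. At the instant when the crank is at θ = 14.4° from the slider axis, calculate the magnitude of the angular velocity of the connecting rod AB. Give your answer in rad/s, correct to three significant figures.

ω = 89.55 rad/s
The rod makes angle φ with the slider axis where L sinφ = r sinθ; differentiating, L cosφ·φ̇ = r ω cosθ.
L cosφ = √(L² − r² sin²θ) = 0.10494 m.
|ω_rod| = r ω |cosθ| / √(L² − r² sin²θ) = 0.0395·89.55·0.96858/0.10494 = 32.648 rad/s.

32.6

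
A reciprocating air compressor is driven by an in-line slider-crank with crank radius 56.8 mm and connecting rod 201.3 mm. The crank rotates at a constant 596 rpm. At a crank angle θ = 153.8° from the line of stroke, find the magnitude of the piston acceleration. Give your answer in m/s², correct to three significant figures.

ω = 2π·596/60 = 62.41 rad/s
x(θ) = r cosθ + √(L² − r² sin²θ); with ω constant, a = ω²·d²x/dθ².
d²x/dθ² = −r cosθ − r²(cos2θ)/√u − r⁴ sin²2θ/(4u^{3/2}),  u = L² − r² sin²θ = 0.0398928 m².
Substituting r = 0.0568 m, L = 0.2013 m, θ = 153.8°: d²x/dθ² = +0.040904 m.
a = ω²·d²x/dθ² = (62.41)²·(+0.040904) = +159.34 m/s²;  |a| = 159.34 m/s².

159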